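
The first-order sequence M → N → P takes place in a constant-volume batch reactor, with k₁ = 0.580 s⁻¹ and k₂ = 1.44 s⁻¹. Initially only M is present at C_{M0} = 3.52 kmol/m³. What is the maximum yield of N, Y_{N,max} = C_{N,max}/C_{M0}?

For a first-order series the maximum intermediate yield is C_{N,max}/C_{M0} = (k₁/k₂)^[k₂/(k₂−k₁)].
= (0.580/1.44)^(1.44/(1.44−0.580)) = (0.4028)^(1.674) = 0.2181.

0.218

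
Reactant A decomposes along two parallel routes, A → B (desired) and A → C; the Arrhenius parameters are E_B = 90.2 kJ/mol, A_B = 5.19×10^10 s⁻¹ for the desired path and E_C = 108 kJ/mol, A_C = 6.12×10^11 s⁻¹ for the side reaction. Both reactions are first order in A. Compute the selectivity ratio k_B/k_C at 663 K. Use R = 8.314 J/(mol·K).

2.14

Since both paths have the same order in A, the concentration cancels and S_{B/C} = k_B/k_C = (A_B/A_C)·exp[(E_C−E_B)/(RT)].
(E_C−E_B)/(RT) = (108−90.2)×10³/(8.314×663) = 17800/5512 = 3.229.
k_B/k_C = (5.19×10^10/6.12×10^11)·exp(3.229) = 0.08480 × 25.26 = 2.14.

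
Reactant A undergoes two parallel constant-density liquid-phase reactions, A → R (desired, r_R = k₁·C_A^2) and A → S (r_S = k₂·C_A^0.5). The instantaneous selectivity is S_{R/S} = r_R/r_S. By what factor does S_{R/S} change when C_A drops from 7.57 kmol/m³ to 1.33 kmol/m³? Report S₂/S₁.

0.0736

S_{R/S} = (k₁/k₂)·C_A^1.5, so S₂/S₁ = (C_{A,2}/C_{A,1})^1.5.
= (1.33/7.57)^1.5 = (0.1757)^1.5 = 0.0736.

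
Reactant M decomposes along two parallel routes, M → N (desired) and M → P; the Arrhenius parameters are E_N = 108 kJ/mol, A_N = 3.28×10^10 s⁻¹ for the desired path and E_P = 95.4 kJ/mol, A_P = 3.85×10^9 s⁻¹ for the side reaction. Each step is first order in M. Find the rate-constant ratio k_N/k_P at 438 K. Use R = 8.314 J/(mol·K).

0.268

With equal orders, S_{N/P} = k_N/k_P = (A_N/A_P)·exp[(E_P−E_N)/(RT)].
(E_P−E_N)/(RT) = (95.4−108)×10³/(8.314×438) = -12600/3642 = -3.460.
k_N/k_P = (3.28×10^10/3.85×10^9)·exp(-3.460) = 8.519 × 0.03143 = 0.268.
Since E_N > E_P, raising the temperature improves selectivity toward N.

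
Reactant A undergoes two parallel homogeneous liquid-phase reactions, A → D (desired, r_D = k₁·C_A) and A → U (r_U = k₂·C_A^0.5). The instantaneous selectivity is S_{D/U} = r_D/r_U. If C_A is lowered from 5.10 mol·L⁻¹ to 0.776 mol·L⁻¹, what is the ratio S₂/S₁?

S_{D/U} = (k₁/k₂)·C_A^0.5, so S₂/S₁ = (C_{A,2}/C_{A,1})^0.5.
= (0.776/5.10)^0.5 = (0.1522)^0.5 = 0.390.
Selectivity toward D falls as C_A falls — high-concentration operation is favoured.

0.390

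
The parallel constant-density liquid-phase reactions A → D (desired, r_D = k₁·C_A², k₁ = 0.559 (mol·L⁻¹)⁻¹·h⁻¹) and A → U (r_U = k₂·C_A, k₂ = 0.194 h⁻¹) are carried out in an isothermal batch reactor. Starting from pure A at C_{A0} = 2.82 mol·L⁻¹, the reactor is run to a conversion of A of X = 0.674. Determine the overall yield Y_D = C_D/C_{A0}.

0.561

C_A = C_{A0}(1−X) = 0.9193 mol·L⁻¹.
Along a PFR/batch, dC_U/dC_A = −r_U/(r_D+r_U) = −k₂/(k₂+k₁·C_A).
Integrating from C_{A0} to C_A: C_U = (0.194/0.559)·ln[(0.194+0.559·2.82)/(0.194+0.559·0.919)] = 0.3470·ln(1.770/0.7079) = 0.3181 mol·L⁻¹.
Then C_D = (C_{A0}−C_A) − C_U = 1.901 − 0.3181 = 1.583 mol·L⁻¹.
Y_D = C_D/C_{A0} = 1.583/2.82 = 0.561.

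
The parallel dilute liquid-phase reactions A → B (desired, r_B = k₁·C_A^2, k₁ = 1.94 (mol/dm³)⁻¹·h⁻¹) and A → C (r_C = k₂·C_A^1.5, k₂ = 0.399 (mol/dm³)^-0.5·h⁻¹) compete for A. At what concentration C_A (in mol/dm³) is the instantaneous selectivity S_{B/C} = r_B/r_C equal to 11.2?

S_{B/C} = (k₁/k₂)·C_A^0.5 ⇒ C_A = (S·k₂/k₁)^(2).
= (11.2×0.399/1.94)^(2) = (2.304)^(2) = 5.31 mol/dm³.

5.31 mol/dm³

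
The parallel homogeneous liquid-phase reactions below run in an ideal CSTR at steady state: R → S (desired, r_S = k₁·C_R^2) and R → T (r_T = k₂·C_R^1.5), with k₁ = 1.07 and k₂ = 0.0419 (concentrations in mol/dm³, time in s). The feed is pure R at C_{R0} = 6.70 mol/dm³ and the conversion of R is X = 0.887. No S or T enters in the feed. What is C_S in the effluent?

5.69 mol/dm³

Exit C_R = C_{R0}(1−X) = 6.70×0.113 = 0.7571 mol/dm³.
A CSTR operates uniformly at the exit composition, giving r_S = 0.6133 and r_T = 0.02760 (each k·C_R^n at C_R = 0.7571).
Fraction of consumed R going to S: r_S/(r_S+r_T) = 0.9569.
C_S = 0.9569·C_{R0}·X = 0.9569×6.70×0.887 = 5.69 mol/dm³.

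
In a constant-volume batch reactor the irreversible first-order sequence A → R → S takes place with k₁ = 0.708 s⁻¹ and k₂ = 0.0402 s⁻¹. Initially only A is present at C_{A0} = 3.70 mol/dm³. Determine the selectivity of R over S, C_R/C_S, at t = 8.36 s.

For first-order series with pure A initially, C_R(t) = k₁C_{A0}/(k₂−k₁)·(e^(−k₁t) − e^(−k₂t)).
e^(−k₁t) = e^(−0.708×8.36) = e^(−5.919) = 0.002688; e^(−k₂t) = e^(−0.3361) = 0.7146.
C_R = 0.708×3.70/(0.0402−0.708) × (0.002688−0.7146) = (-3.923)×(-0.7119) = 2.793 mol/dm³.
C_A = C_{A0}e^(−k₁t) = 0.009946 mol/dm³, so C_S = C_{A0}−C_A−C_R = 0.8975 mol/dm³; C_R/C_S = 3.11.

3.11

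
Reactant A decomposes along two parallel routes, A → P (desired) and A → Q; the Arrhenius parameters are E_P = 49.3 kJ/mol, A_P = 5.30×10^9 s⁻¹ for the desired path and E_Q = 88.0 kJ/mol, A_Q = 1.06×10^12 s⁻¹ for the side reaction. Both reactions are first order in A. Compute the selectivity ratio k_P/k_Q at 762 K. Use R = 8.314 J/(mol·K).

2.25

Since both paths have the same order in A, the concentration cancels and S_{P/Q} = k_P/k_Q = (A_P/A_Q)·exp[(E_Q−E_P)/(RT)].
(E_Q−E_P)/(RT) = (88.0−49.3)×10³/(8.314×762) = 38700/6335 = 6.109.
k_P/k_Q = (5.30×10^9/1.06×10^12)·exp(6.109) = 0.005000 × 449.7 = 2.25.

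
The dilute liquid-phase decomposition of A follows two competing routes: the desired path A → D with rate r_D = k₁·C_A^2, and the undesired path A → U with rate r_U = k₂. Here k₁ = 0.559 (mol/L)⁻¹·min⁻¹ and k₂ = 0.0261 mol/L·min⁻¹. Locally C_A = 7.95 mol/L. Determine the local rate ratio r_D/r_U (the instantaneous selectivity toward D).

S_{D/U} = r_D/r_U = (k₁·C_A^2)/(k₂) = (k₁/k₂)·C_A^2.
= (0.559×7.950^2) / (0.0261) = 35.33/0.02610 = 1354.

1354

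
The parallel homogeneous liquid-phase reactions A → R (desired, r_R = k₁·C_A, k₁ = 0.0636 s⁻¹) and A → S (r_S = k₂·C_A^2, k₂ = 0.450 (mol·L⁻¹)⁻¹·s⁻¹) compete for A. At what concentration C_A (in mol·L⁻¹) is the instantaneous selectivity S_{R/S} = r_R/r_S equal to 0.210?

S_{R/S} = (k₁/k₂)·C_A⁻¹ ⇒ C_A = (S·k₂/k₁)^(-1).
= (0.210×0.450/0.0636)^(-1) = (1.486)^(-1) = 0.673 mol·L⁻¹.

0.673 mol·L⁻¹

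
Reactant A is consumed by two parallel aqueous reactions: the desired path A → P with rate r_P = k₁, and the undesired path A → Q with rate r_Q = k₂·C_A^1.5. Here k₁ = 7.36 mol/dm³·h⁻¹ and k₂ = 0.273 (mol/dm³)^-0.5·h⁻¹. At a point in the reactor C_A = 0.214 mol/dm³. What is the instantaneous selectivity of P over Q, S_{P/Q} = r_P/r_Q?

272

S_{P/Q} = r_P/r_Q = (k₁)/(k₂·C_A^1.5) = (k₁/k₂)·C_A^-1.5.
= (7.36) / (0.273×0.2140^1.5) = 7.360/0.02703 = 272.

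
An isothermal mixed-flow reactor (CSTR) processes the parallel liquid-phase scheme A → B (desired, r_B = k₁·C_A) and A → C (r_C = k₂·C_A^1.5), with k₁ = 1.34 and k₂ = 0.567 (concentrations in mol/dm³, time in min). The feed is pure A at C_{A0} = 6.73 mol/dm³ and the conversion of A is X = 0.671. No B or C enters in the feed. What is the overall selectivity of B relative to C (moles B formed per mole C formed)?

1.59

Exit C_A = C_{A0}(1−X) = 6.73×0.329 = 2.214 mol/dm³.
In a CSTR the entire volume is at exit conditions, so r_B = 1.34×2.214 = 2.967 and r_C = 0.567×2.214^1.5 = 1.868.
Overall selectivity = C_B/C_C = r_Bτ/(r_Cτ) = r_B/r_C = 1.59.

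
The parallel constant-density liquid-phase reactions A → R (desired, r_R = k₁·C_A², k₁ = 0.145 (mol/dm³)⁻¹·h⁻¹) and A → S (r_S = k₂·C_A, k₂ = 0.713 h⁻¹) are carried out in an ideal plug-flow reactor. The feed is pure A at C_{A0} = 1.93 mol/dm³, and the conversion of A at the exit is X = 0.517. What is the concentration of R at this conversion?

0.223 mol/dm³

C_A = C_{A0}(1−X) = 0.9322 mol/dm³.
Along a PFR/batch, dC_S/dC_A = −r_S/(r_R+r_S) = −k₂/(k₂+k₁·C_A).
Integrating from C_{A0} to C_A: C_S = (0.713/0.145)·ln[(0.713+0.145·1.93)/(0.713+0.145·0.932)] = 4.917·ln(0.9929/0.8482) = 0.7745 mol/dm³.
Then C_R = (C_{A0}−C_A) − C_S = 0.9978 − 0.7745 = 0.2233 mol/dm³.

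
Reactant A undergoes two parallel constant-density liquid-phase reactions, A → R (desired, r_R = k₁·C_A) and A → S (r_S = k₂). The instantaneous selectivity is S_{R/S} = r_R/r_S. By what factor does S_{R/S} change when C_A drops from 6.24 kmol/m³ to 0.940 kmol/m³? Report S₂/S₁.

S_{R/S} = (k₁/k₂)·C_A, so S₂/S₁ = (C_{A,2}/C_{A,1}).
= 0.940/6.24 = 0.151.
Selectivity toward R falls as C_A falls — high-concentration operation is favoured.

0.151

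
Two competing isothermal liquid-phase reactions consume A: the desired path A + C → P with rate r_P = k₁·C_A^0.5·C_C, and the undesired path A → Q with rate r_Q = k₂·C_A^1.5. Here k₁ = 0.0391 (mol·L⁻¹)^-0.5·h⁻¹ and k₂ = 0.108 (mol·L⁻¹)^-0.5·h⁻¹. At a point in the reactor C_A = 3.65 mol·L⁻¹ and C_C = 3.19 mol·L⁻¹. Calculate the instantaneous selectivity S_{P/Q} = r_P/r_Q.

0.316

S_{P/Q} = r_P/r_Q = (k₁·C_A^0.5·C_C)/(k₂·C_A^1.5) = (k₁/k₂)·C_A⁻¹·C_C.
= (0.0391×3.650^0.5×3.190) / (0.108×3.650^1.5) = 0.2383/0.7531 = 0.316.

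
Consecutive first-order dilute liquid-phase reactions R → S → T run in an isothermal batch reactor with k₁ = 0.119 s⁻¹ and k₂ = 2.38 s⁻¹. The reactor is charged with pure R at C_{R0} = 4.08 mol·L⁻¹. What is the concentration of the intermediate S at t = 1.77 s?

0.171 mol·L⁻¹

Solving the coupled first-order balances gives C_S(t) = [k₁/(k₂−k₁)]·C_{R0}·(e^(−k₁t) − e^(−k₂t)).
e^(−k₁t) = e^(−0.119×1.77) = e^(−0.2106) = 0.8101; e^(−k₂t) = e^(−4.213) = 0.01481.
C_S = 0.119×4.08/(2.38−0.119) × (0.8101−0.01481) = 0.2147×0.7953 = 0.1708 mol·L⁻¹.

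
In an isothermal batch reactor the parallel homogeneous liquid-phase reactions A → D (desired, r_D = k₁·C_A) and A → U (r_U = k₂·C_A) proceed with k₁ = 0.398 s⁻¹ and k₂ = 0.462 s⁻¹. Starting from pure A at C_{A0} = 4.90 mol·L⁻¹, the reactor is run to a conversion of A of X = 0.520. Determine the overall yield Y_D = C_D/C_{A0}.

0.241

C_A = C_{A0}(1−X) = 2.352 mol·L⁻¹.
Both paths are first order in A, so the instantaneous fraction to D is constant: dC_D/d(−C_A) = k₁/(k₁+k₂) = 0.4628.
C_D = 0.4628·(C_{A0}−C_A) = 0.4628×2.548 = 1.18 mol·L⁻¹.
Y_D = C_D/C_{A0} = 1.179/4.90 = 0.241.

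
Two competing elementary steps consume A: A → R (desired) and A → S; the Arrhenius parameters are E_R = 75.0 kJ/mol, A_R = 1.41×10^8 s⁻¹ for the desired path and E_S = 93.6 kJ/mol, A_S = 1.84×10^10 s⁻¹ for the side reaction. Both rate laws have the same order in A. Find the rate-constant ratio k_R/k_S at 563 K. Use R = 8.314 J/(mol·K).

Since both paths have the same order in A, the concentration cancels and S_{R/S} = k_R/k_S = (A_R/A_S)·exp[(E_S−E_R)/(RT)].
(E_S−E_R)/(RT) = (93.6−75.0)×10³/(8.314×563) = 18600/4681 = 3.974.
k_R/k_S = (1.41×10^8/1.84×10^10)·exp(3.974) = 0.007663 × 53.18 = 0.408.

0.408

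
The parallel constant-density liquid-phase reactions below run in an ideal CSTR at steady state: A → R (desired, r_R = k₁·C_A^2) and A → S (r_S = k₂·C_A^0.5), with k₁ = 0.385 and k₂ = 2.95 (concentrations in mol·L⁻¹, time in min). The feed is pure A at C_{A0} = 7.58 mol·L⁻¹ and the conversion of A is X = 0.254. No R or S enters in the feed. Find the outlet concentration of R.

Exit C_A = C_{A0}(1−X) = 7.58×0.746 = 5.655 mol·L⁻¹.
A CSTR operates uniformly at the exit composition, giving r_R = 12.31 and r_S = 7.015 (each k·C_A^n at C_A = 5.655).
Fraction of consumed A going to R: r_R/(r_R+r_S) = 0.6370.
C_R = 0.6370·C_{A0}·X = 0.6370×7.58×0.254 = 1.23 mol·L⁻¹.

1.23 mol·L⁻¹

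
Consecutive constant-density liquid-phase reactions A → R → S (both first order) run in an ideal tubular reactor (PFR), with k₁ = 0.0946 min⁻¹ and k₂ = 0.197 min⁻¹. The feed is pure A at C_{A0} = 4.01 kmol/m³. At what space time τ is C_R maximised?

Setting dC_R/dτ = 0 gives τ_opt = ln(k₂/k₁)/(k₂−k₁).
= ln(0.197/0.0946)/(0.197−0.0946) = ln(2.082)/0.1024 = 0.7335/0.1024 = 7.16 min.

7.16 min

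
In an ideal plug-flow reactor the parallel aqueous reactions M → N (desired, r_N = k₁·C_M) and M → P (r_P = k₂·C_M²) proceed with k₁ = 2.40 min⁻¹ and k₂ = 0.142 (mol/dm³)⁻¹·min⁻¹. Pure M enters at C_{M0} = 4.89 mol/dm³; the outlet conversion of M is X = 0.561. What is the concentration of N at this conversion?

C_M = C_{M0}(1−X) = 2.147 mol/dm³.
Along a PFR/batch, dC_N/dC_M = −r_N/(r_N+r_P) = −k₁/(k₁+k₂·C_M).
Integrating from C_{M0} to C_M: C_N = (2.40/0.142)·ln[(2.40+0.142·4.89)/(2.40+0.142·2.15)] = 16.90·ln(3.094/2.705) = 2.274 mol/dm³.

2.27 mol/dm³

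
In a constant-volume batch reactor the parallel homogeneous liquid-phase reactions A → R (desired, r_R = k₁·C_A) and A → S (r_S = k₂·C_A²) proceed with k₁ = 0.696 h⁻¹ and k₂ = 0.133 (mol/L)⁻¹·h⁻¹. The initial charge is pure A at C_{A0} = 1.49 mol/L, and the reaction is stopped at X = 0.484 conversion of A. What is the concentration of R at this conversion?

C_A = C_{A0}(1−X) = 0.7688 mol/L.
Along a PFR/batch, dC_R/dC_A = −r_R/(r_R+r_S) = −k₁/(k₁+k₂·C_A).
Integrating from C_{A0} to C_A: C_R = (0.696/0.133)·ln[(0.696+0.133·1.49)/(0.696+0.133·0.769)] = 5.233·ln(0.8942/0.7983) = 0.5938 mol/L.

0.594 mol/L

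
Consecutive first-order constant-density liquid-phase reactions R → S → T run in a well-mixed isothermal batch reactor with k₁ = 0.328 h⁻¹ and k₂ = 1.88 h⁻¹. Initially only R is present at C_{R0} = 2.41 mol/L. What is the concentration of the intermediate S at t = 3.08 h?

0.184 mol/L

For first-order series with pure R initially, C_S(t) = k₁C_{R0}/(k₂−k₁)·(e^(−k₁t) − e^(−k₂t)).
e^(−k₁t) = e^(−0.328×3.08) = e^(−1.010) = 0.3641; e^(−k₂t) = e^(−5.790) = 0.003057.
C_S = 0.328×2.41/(1.88−0.328) × (0.3641−0.003057) = 0.5093×0.3611 = 0.1839 mol/L.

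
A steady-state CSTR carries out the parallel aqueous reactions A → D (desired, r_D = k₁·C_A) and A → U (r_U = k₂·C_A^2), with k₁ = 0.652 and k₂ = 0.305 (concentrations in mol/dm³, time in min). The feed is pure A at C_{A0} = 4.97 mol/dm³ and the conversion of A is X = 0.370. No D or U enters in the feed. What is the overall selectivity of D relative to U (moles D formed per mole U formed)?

0.683

Exit C_A = C_{A0}(1−X) = 4.97×0.630 = 3.131 mol/dm³.
A CSTR operates uniformly at the exit composition, giving r_D = 2.041 and r_U = 2.990 (each k·C_A^n at C_A = 3.131).
Overall selectivity = C_D/C_U = r_Dτ/(r_Uτ) = r_D/r_U = 0.683.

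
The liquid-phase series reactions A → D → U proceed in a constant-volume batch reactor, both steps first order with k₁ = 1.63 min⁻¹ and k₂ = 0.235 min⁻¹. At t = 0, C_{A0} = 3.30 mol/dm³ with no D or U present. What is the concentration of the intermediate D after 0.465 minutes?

1.65 mol/dm³

Solving the coupled first-order balances gives C_D(t) = [k₁/(k₂−k₁)]·C_{A0}·(e^(−k₁t) − e^(−k₂t)).
e^(−k₁t) = e^(−1.63×0.465) = e^(−0.7580) = 0.4686; e^(−k₂t) = e^(−0.1093) = 0.8965.
C_D = 1.63×3.30/(0.235−1.63) × (0.4686−0.8965) = (-3.856)×(-0.4279) = 1.650 mol/dm³.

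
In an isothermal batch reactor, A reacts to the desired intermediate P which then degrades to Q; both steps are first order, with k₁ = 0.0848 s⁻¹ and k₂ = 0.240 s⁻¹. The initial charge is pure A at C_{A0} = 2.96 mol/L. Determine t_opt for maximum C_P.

For first-order series the maximum of C_P occurs at t_opt = ln(k₂/k₁)/(k₂−k₁).
= ln(0.240/0.0848)/(0.240−0.0848) = ln(2.830)/0.1552 = 1.040/0.1552 = 6.70 s.

6.70 s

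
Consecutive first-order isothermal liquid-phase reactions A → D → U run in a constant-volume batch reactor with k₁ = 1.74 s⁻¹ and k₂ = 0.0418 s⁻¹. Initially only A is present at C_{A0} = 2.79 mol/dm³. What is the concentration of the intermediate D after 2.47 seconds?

Solving the coupled first-order balances gives C_D(t) = [k₁/(k₂−k₁)]·C_{A0}·(e^(−k₁t) − e^(−k₂t)).
e^(−k₁t) = e^(−1.74×2.47) = e^(−4.298) = 0.01360; e^(−k₂t) = e^(−0.1032) = 0.9019.
C_D = 1.74×2.79/(0.0418−1.74) × (0.01360−0.9019) = (-2.859)×(-0.8883) = 2.539 mol/dm³.

2.54 mol/dm³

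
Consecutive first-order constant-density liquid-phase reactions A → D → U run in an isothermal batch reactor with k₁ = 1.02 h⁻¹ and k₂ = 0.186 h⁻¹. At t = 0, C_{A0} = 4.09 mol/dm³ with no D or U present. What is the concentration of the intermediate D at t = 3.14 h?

2.59 mol/dm³

For first-order series with pure A initially, C_D(t) = k₁C_{A0}/(k₂−k₁)·(e^(−k₁t) − e^(−k₂t)).
e^(−k₁t) = e^(−1.02×3.14) = e^(−3.203) = 0.04065; e^(−k₂t) = e^(−0.5840) = 0.5576.
C_D = 1.02×4.09/(0.186−1.02) × (0.04065−0.5576) = (-5.002)×(-0.5170) = 2.586 mol/dm³.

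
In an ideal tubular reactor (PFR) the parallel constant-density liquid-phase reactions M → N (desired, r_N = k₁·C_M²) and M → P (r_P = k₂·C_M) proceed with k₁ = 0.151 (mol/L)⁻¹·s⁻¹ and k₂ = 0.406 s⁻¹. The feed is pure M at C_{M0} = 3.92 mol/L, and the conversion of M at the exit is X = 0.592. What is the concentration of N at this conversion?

C_M = C_{M0}(1−X) = 1.599 mol/L.
Along a PFR/batch, dC_P/dC_M = −r_P/(r_N+r_P) = −k₂/(k₂+k₁·C_M).
Integrating from C_{M0} to C_M: C_P = (0.406/0.151)·ln[(0.406+0.151·3.92)/(0.406+0.151·1.60)] = 2.689·ln(0.9979/0.6475) = 1.163 mol/L.
Then C_N = (C_{M0}−C_M) − C_P = 2.321 − 1.163 = 1.158 mol/L.

1.16 mol/L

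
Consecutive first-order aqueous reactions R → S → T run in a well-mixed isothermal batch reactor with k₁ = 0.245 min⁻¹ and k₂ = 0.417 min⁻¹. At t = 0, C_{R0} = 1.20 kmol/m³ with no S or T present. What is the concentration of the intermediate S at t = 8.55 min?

0.162 kmol/m³

Solving the coupled first-order balances gives C_S(t) = [k₁/(k₂−k₁)]·C_{R0}·(e^(−k₁t) − e^(−k₂t)).
e^(−k₁t) = e^(−0.245×8.55) = e^(−2.095) = 0.1231; e^(−k₂t) = e^(−3.565) = 0.02829.
C_S = 0.245×1.20/(0.417−0.245) × (0.1231−0.02829) = 1.709×0.09481 = 0.1621 kmol/m³.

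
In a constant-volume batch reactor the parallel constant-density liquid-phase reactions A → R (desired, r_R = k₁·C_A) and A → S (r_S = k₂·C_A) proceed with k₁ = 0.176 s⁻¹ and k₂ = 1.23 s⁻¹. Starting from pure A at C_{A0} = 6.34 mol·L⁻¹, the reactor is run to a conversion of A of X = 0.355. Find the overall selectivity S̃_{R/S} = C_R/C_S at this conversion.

C_A = C_{A0}(1−X) = 4.089 mol·L⁻¹.
Both paths are first order in A, so the instantaneous fraction to R is constant: dC_R/d(−C_A) = k₁/(k₁+k₂) = 0.1252.
C_R = 0.1252·(C_{A0}−C_A) = 0.1252×2.251 = 0.282 mol·L⁻¹.
C_S = (C_{A0}−C_A)−C_R = 1.969 mol·L⁻¹; S̃_{R/S} = 0.2817/1.969 = 0.143.

0.143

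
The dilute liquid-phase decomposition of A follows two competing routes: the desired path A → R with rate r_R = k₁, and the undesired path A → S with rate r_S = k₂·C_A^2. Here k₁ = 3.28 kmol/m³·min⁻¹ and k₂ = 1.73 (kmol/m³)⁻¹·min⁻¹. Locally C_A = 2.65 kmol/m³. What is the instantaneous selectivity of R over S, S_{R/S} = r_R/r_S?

0.270

S_{R/S} = r_R/r_S = (k₁)/(k₂·C_A^2) = (k₁/k₂)·C_A^-2.
= (3.28) / (1.73×2.650^2) = 3.280/12.15 = 0.270.
The undesired path is higher order in A, so low C_A (CSTR or dilute feed) favours R.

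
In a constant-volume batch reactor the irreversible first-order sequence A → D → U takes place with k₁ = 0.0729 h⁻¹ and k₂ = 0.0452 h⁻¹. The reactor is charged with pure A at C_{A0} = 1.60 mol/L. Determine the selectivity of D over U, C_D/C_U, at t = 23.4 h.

The intermediate concentration in a first-order A→B→C sequence is C_D = k₁C_{A0}(e^(−k₁t) − e^(−k₂t))/(k₂−k₁).
e^(−k₁t) = e^(−0.0729×23.4) = e^(−1.706) = 0.1816; e^(−k₂t) = e^(−1.058) = 0.3473.
C_D = 0.0729×1.60/(0.0452−0.0729) × (0.1816−0.3473) = (-4.211)×(-0.1656) = 0.6975 mol/L.
C_A = C_{A0}e^(−k₁t) = 0.2906 mol/L, so C_U = C_{A0}−C_A−C_D = 0.6119 mol/L; C_D/C_U = 1.14.

1.14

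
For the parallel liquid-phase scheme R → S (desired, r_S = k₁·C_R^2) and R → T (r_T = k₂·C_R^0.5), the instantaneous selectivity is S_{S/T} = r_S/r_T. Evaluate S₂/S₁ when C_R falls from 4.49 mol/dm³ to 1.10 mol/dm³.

0.121

S_{S/T} = (k₁/k₂)·C_R^1.5, so S₂/S₁ = (C_{R,2}/C_{R,1})^1.5.
= (1.10/4.49)^1.5 = (0.2450)^1.5 = 0.121.
Selectivity toward S falls as C_R falls — high-concentration operation is favoured.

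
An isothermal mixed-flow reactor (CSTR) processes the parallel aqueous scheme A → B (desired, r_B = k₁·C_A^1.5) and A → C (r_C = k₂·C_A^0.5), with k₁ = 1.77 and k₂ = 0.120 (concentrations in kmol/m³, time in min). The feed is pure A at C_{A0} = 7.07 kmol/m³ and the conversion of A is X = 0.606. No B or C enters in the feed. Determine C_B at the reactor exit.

Exit C_A = C_{A0}(1−X) = 7.07×0.394 = 2.786 kmol/m³.
In a CSTR the entire volume is at exit conditions, so r_B = 1.77×2.786^1.5 = 8.229 and r_C = 0.120×2.786^0.5 = 0.2003.
Fraction of consumed A going to B: r_B/(r_B+r_C) = 0.9762.
C_B = 0.9762·C_{A0}·X = 0.9762×7.07×0.606 = 4.18 kmol/m³.

4.18 kmol/m³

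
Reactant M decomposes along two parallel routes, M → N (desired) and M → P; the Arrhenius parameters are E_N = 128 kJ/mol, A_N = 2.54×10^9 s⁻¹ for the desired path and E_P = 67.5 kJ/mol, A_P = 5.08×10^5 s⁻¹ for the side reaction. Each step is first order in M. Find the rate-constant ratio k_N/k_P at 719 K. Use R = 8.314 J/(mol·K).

Since both paths have the same order in M, the concentration cancels and S_{N/P} = k_N/k_P = (A_N/A_P)·exp[(E_P−E_N)/(RT)].
(E_P−E_N)/(RT) = (67.5−128)×10³/(8.314×719) = -60500/5978 = -10.12.
k_N/k_P = (2.54×10^9/5.08×10^5)·exp(-10.12) = 5000 × 4.023×10^-5 = 0.201.

0.201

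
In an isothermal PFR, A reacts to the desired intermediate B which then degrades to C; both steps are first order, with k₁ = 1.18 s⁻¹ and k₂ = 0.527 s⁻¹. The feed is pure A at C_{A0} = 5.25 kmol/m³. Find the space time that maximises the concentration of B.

The intermediate peaks when r₁ = r₂, i.e. k₁e^(−k₁τ) = k₂e^(−k₂τ), giving τ_opt = ln(k₂/k₁)/(k₂−k₁).
= ln(0.527/1.18)/(0.527−1.18) = ln(0.4466)/-0.6530 = -0.8061/-0.6530 = 1.23 s.

1.23 s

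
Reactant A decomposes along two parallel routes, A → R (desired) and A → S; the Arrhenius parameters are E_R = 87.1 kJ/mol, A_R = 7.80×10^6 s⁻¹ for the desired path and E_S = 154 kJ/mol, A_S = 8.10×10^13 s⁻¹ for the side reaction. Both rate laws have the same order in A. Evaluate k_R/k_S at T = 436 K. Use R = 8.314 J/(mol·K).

With equal orders, S_{R/S} = k_R/k_S = (A_R/A_S)·exp[(E_S−E_R)/(RT)].
(E_S−E_R)/(RT) = (154−87.1)×10³/(8.314×436) = 66900/3625 = 18.46.
k_R/k_S = (7.80×10^6/8.10×10^13)·exp(18.46) = 9.630×10^-8 × 1.036×10^8 = 9.97.
Since E_R < E_S, lowering the temperature improves selectivity toward R.

9.97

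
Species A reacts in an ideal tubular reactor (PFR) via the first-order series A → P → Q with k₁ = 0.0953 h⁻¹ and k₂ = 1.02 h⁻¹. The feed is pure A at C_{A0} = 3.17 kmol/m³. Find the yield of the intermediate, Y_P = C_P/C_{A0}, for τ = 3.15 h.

For first-order series with pure A initially, C_P(τ) = k₁C_{A0}/(k₂−k₁)·(e^(−k₁τ) − e^(−k₂τ)).
e^(−k₁τ) = e^(−0.0953×3.15) = e^(−0.3002) = 0.7407; e^(−k₂τ) = e^(−3.213) = 0.04024.
C_P = 0.0953×3.17/(1.02−0.0953) × (0.7407−0.04024) = 0.3267×0.7004 = 0.2288 kmol/m³.
Y_P = C_P/C_{A0} = 0.2288/3.17 = 0.0722.

0.0722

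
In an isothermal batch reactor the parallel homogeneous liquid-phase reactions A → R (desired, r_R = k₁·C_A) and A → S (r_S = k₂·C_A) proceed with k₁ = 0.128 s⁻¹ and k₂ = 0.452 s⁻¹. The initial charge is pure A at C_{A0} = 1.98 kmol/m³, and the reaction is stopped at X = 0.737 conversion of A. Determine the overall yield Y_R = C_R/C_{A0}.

0.163

C_A = C_{A0}(1−X) = 0.5207 kmol/m³.
Both paths are first order in A, so the instantaneous fraction to R is constant: dC_R/d(−C_A) = k₁/(k₁+k₂) = 0.2207.
C_R = 0.2207·(C_{A0}−C_A) = 0.2207×1.459 = 0.322 kmol/m³.
Y_R = C_R/C_{A0} = 0.3220/1.98 = 0.163.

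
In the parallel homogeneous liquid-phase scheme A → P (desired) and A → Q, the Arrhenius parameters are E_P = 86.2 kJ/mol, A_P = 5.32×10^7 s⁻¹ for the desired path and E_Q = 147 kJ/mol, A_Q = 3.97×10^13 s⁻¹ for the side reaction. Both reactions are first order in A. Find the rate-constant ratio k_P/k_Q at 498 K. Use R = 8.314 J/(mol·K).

With equal orders, S_{P/Q} = k_P/k_Q = (A_P/A_Q)·exp[(E_Q−E_P)/(RT)].
(E_Q−E_P)/(RT) = (147−86.2)×10³/(8.314×498) = 60800/4140 = 14.68.
k_P/k_Q = (5.32×10^7/3.97×10^13)·exp(14.68) = 1.340×10^-6 × 2.385×10^6 = 3.20.
Since E_P < E_Q, lowering the temperature improves selectivity toward P.

3.20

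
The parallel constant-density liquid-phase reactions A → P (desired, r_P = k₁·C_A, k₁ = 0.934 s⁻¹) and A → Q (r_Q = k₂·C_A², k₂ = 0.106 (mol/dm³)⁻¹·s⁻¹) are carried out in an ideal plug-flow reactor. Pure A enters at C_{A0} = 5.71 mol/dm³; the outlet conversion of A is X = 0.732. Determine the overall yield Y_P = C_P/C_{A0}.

C_A = C_{A0}(1−X) = 1.530 mol/dm³.
Along a PFR/batch, dC_P/dC_A = −r_P/(r_P+r_Q) = −k₁/(k₁+k₂·C_A).
Integrating from C_{A0} to C_A: C_P = (0.934/0.106)·ln[(0.934+0.106·5.71)/(0.934+0.106·1.53)] = 8.811·ln(1.539/1.096) = 2.991 mol/dm³.
Y_P = C_P/C_{A0} = 2.991/5.71 = 0.524.

0.524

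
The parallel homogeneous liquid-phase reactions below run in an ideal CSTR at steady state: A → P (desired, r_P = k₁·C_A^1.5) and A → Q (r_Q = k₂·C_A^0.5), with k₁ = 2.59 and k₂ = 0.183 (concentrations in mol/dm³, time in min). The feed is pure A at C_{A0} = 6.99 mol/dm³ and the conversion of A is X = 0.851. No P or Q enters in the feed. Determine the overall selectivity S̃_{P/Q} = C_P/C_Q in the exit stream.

Exit C_A = C_{A0}(1−X) = 6.99×0.149 = 1.042 mol/dm³.
A CSTR operates uniformly at the exit composition, giving r_P = 2.753 and r_Q = 0.1868 (each k·C_A^n at C_A = 1.042).
Overall selectivity = C_P/C_Q = r_Pτ/(r_Qτ) = r_P/r_Q = 14.7.

14.7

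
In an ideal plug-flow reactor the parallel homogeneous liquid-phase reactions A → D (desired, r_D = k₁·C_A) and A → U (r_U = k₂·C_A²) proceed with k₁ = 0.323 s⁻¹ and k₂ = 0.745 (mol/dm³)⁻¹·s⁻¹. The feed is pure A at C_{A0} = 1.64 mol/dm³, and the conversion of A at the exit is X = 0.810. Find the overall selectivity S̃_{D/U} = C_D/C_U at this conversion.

0.502

C_A = C_{A0}(1−X) = 0.3116 mol/dm³.
Along a PFR/batch, dC_D/dC_A = −r_D/(r_D+r_U) = −k₁/(k₁+k₂·C_A).
Integrating from C_{A0} to C_A: C_D = (0.323/0.745)·ln[(0.323+0.745·1.64)/(0.323+0.745·0.312)] = 0.4336·ln(1.545/0.5551) = 0.4437 mol/dm³.
C_U = (C_{A0}−C_A)−C_D = 0.8847 mol/dm³; S̃_{D/U} = 0.4437/0.8847 = 0.502.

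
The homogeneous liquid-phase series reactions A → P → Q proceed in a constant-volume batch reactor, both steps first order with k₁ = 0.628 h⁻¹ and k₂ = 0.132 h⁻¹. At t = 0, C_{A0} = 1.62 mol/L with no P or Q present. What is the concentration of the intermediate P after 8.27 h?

For first-order series with pure A initially, C_P(t) = k₁C_{A0}/(k₂−k₁)·(e^(−k₁t) − e^(−k₂t)).
e^(−k₁t) = e^(−0.628×8.27) = e^(−5.194) = 0.005552; e^(−k₂t) = e^(−1.092) = 0.3357.
C_P = 0.628×1.62/(0.132−0.628) × (0.005552−0.3357) = (-2.051)×(-0.3301) = 0.6771 mol/L.

0.677 mol/L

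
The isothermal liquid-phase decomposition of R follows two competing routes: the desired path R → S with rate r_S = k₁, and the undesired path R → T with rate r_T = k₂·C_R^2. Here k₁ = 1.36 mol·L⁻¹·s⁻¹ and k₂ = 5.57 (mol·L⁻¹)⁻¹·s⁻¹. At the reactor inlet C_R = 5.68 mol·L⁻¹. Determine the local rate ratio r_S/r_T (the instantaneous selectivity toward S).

S_{S/T} = r_S/r_T = (k₁)/(k₂·C_R^2) = (k₁/k₂)·C_R^-2.
= (1.36) / (5.57×5.680^2) = 1.360/179.7 = 0.00757.

0.00757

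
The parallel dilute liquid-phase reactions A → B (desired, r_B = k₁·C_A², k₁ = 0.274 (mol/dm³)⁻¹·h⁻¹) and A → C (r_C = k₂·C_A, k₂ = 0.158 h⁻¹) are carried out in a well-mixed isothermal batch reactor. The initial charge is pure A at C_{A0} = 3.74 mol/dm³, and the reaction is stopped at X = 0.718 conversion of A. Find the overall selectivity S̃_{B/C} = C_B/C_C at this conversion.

C_A = C_{A0}(1−X) = 1.055 mol/dm³.
Along a PFR/batch, dC_C/dC_A = −r_C/(r_B+r_C) = −k₂/(k₂+k₁·C_A).
Integrating from C_{A0} to C_A: C_C = (0.158/0.274)·ln[(0.158+0.274·3.74)/(0.158+0.274·1.05)] = 0.5766·ln(1.183/0.4470) = 0.5611 mol/dm³.
Then C_B = (C_{A0}−C_A) − C_C = 2.685 − 0.5611 = 2.124 mol/dm³.
S̃_{B/C} = C_B/C_C = 2.124/0.5611 = 3.79.

3.79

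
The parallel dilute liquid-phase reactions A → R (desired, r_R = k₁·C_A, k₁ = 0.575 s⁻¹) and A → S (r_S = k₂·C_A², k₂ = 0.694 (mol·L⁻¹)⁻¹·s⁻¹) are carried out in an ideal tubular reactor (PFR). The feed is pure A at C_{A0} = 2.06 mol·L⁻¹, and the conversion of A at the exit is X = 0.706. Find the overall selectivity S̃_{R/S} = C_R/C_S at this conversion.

C_A = C_{A0}(1−X) = 0.6056 mol·L⁻¹.
Along a PFR/batch, dC_R/dC_A = −r_R/(r_R+r_S) = −k₁/(k₁+k₂·C_A).
Integrating from C_{A0} to C_A: C_R = (0.575/0.694)·ln[(0.575+0.694·2.06)/(0.575+0.694·0.606)] = 0.8285·ln(2.005/0.9953) = 0.5801 mol·L⁻¹.
C_S = (C_{A0}−C_A)−C_R = 0.8743 mol·L⁻¹; S̃_{R/S} = 0.5801/0.8743 = 0.664.

0.664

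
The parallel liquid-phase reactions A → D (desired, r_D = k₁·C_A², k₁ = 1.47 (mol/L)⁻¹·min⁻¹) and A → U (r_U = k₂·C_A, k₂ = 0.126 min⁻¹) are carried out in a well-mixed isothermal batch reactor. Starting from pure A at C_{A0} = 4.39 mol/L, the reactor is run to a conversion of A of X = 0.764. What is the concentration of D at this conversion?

3.24 mol/L

C_A = C_{A0}(1−X) = 1.036 mol/L.
Along a PFR/batch, dC_U/dC_A = −r_U/(r_D+r_U) = −k₂/(k₂+k₁·C_A).
Integrating from C_{A0} to C_A: C_U = (0.126/1.47)·ln[(0.126+1.47·4.39)/(0.126+1.47·1.04)] = 0.08571·ln(6.579/1.649) = 0.1186 mol/L.
Then C_D = (C_{A0}−C_A) − C_U = 3.354 − 0.1186 = 3.235 mol/L.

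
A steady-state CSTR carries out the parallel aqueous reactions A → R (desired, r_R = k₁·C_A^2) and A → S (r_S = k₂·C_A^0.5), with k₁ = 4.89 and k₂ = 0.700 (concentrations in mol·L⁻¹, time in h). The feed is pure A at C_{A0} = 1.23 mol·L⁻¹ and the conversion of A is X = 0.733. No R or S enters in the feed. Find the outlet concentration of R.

0.512 mol·L⁻¹

Exit C_A = C_{A0}(1−X) = 1.23×0.267 = 0.3284 mol·L⁻¹.
Rates in a CSTR are evaluated at the outlet concentration: r_R = 4.89×0.3284^2 = 0.5274, r_S = 0.700×0.3284^0.5 = 0.4011.
Fraction of consumed A going to R: r_R/(r_R+r_S) = 0.5680.
C_R = 0.5680·C_{A0}·X = 0.5680×1.23×0.733 = 0.512 mol·L⁻¹.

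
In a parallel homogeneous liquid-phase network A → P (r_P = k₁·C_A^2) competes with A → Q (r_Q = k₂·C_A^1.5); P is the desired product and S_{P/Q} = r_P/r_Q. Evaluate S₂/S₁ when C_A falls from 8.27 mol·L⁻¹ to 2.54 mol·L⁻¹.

S_{P/Q} = (k₁/k₂)·C_A^0.5, so S₂/S₁ = (C_{A,2}/C_{A,1})^0.5.
= (2.54/8.27)^0.5 = (0.3071)^0.5 = 0.554.

0.554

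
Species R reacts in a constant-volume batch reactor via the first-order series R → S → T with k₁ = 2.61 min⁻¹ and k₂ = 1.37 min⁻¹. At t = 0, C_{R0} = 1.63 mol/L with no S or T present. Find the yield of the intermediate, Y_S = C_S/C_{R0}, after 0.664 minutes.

0.475

Solving the coupled first-order balances gives C_S(t) = [k₁/(k₂−k₁)]·C_{R0}·(e^(−k₁t) − e^(−k₂t)).
e^(−k₁t) = e^(−2.61×0.664) = e^(−1.733) = 0.1767; e^(−k₂t) = e^(−0.9097) = 0.4027.
C_S = 2.61×1.63/(1.37−2.61) × (0.1767−0.4027) = (-3.431)×(-0.2259) = 0.7751 mol/L.
Y_S = C_S/C_{R0} = 0.7751/1.63 = 0.475.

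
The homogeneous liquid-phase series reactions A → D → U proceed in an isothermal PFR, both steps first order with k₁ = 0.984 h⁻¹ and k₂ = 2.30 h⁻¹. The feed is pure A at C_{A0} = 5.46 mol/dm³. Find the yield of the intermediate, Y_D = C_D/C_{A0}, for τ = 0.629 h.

0.227

The intermediate concentration in a first-order A→B→C sequence is C_D = k₁C_{A0}(e^(−k₁τ) − e^(−k₂τ))/(k₂−k₁).
e^(−k₁τ) = e^(−0.984×0.629) = e^(−0.6189) = 0.5385; e^(−k₂τ) = e^(−1.447) = 0.2353.
C_D = 0.984×5.46/(2.30−0.984) × (0.5385−0.2353) = 4.083×0.3032 = 1.238 mol/dm³.
Y_D = C_D/C_{A0} = 1.238/5.46 = 0.227.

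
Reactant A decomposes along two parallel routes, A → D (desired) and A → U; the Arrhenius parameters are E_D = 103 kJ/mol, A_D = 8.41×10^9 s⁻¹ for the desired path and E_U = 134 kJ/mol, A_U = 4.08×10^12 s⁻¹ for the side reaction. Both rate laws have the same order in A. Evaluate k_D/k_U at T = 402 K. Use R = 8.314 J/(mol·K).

22.0

Since both paths have the same order in A, the concentration cancels and S_{D/U} = k_D/k_U = (A_D/A_U)·exp[(E_U−E_D)/(RT)].
(E_U−E_D)/(RT) = (134−103)×10³/(8.314×402) = 31000/3342 = 9.275.
k_D/k_U = (8.41×10^9/4.08×10^12)·exp(9.275) = 0.002061 × 10671 = 22.0.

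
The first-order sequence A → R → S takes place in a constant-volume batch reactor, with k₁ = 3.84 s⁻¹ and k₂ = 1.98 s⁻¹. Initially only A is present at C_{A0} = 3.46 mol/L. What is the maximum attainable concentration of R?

1.71 mol/L

Evaluating C_R at t_opt = ln(k₂/k₁)/(k₂−k₁) gives C_{R,max}/C_{A0} = (k₁/k₂)^[k₂/(k₂−k₁)].
= (3.84/1.98)^(1.98/(1.98−3.84)) = (1.939)^(-1.065) = 0.4941.
C_{R,max} = 0.4941×3.46 = 1.71 mol/L.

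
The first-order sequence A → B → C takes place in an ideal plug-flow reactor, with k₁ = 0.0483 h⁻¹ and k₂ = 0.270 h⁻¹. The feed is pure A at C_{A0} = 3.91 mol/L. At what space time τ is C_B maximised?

7.76 h

For first-order series the maximum of C_B occurs at τ_opt = ln(k₂/k₁)/(k₂−k₁).
= ln(0.270/0.0483)/(0.270−0.0483) = ln(5.590)/0.2217 = 1.721/0.2217 = 7.76 h.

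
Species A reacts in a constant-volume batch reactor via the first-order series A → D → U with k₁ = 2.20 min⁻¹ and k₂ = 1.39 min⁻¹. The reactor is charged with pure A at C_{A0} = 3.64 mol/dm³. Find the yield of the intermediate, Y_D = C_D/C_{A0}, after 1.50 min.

The intermediate concentration in a first-order A→B→C sequence is C_D = k₁C_{A0}(e^(−k₁t) − e^(−k₂t))/(k₂−k₁).
e^(−k₁t) = e^(−2.20×1.50) = e^(−3.300) = 0.03688; e^(−k₂t) = e^(−2.085) = 0.1243.
C_D = 2.20×3.64/(1.39−2.20) × (0.03688−0.1243) = (-9.886)×(-0.08742) = 0.8643 mol/dm³.
Y_D = C_D/C_{A0} = 0.8643/3.64 = 0.237.

0.237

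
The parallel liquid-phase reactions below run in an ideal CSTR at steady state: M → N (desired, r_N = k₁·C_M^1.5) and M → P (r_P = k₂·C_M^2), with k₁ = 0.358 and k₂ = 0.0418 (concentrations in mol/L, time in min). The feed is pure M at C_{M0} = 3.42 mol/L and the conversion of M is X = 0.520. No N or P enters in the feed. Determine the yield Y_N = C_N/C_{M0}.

0.452

Exit C_M = C_{M0}(1−X) = 3.42×0.480 = 1.642 mol/L.
In a CSTR the entire volume is at exit conditions, so r_N = 0.358×1.642^1.5 = 0.7530 and r_P = 0.0418×1.642^2 = 0.1126.
Fraction of consumed M going to N: r_N/(r_N+r_P) = 0.8699.
C_N = 0.8699·C_{M0}·X = 0.8699×3.42×0.520 = 1.55 mol/L; Y_N = C_N/C_{M0} = 0.452.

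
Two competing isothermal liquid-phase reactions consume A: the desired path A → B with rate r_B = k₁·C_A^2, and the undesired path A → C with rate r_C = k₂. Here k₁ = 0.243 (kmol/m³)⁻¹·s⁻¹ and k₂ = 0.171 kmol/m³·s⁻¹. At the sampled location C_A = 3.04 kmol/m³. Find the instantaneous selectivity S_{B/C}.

13.1

S_{B/C} = r_B/r_C = (k₁·C_A^2)/(k₂) = (k₁/k₂)·C_A^2.
= (0.243×3.040^2) / (0.171) = 2.246/0.1710 = 13.1.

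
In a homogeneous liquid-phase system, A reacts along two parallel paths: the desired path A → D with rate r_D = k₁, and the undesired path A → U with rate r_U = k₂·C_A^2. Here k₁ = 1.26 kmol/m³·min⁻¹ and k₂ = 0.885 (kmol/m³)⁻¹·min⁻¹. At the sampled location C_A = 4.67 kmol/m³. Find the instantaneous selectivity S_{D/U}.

S_{D/U} = r_D/r_U = (k₁)/(k₂·C_A^2) = (k₁/k₂)·C_A^-2.
= (1.26) / (0.885×4.670^2) = 1.260/19.30 = 0.0653.

0.0653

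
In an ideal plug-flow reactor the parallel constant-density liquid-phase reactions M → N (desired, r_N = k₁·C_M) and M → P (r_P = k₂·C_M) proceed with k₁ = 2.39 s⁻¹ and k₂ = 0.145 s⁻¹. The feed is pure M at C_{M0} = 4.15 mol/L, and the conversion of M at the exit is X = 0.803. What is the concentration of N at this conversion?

C_M = C_{M0}(1−X) = 0.8175 mol/L.
Both paths are first order in M, so the instantaneous fraction to N is constant: dC_N/d(−C_M) = k₁/(k₁+k₂) = 0.9428.
C_N = 0.9428·(C_{M0}−C_M) = 0.9428×3.332 = 3.14 mol/L.

3.14 mol/L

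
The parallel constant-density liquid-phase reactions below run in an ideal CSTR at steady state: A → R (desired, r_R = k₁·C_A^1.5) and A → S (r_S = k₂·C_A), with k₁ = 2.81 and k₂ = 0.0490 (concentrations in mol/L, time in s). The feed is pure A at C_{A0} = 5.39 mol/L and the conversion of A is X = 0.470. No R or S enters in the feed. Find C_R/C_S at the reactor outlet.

Exit C_A = C_{A0}(1−X) = 5.39×0.530 = 2.857 mol/L.
In a CSTR the entire volume is at exit conditions, so r_R = 2.81×2.857^1.5 = 13.57 and r_S = 0.0490×2.857 = 0.1400.
Overall selectivity = C_R/C_S = r_Rτ/(r_Sτ) = r_R/r_S = 96.9.

96.9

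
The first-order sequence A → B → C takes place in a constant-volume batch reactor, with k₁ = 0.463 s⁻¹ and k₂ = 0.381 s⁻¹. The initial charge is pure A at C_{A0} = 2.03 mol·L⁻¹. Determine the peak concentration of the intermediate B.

0.821 mol·L⁻¹

Evaluating C_B at t_opt = ln(k₂/k₁)/(k₂−k₁) gives C_{B,max}/C_{A0} = (k₁/k₂)^[k₂/(k₂−k₁)].
= (0.463/0.381)^(0.381/(0.381−0.463)) = (1.215)^(-4.646) = 0.4043.
C_{B,max} = 0.4043×2.03 = 0.821 mol·L⁻¹.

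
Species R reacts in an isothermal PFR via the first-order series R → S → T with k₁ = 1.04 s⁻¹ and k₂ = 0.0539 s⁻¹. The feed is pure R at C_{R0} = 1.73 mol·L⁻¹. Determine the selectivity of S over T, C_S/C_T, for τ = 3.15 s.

Solving the coupled first-order balances gives C_S(τ) = [k₁/(k₂−k₁)]·C_{R0}·(e^(−k₁τ) − e^(−k₂τ)).
e^(−k₁τ) = e^(−1.04×3.15) = e^(−3.276) = 0.03778; e^(−k₂τ) = e^(−0.1698) = 0.8438.
C_S = 1.04×1.73/(0.0539−1.04) × (0.03778−0.8438) = (-1.825)×(-0.8061) = 1.471 mol·L⁻¹.
C_R = C_{R0}e^(−k₁τ) = 0.06536 mol·L⁻¹, so C_T = C_{R0}−C_R−C_S = 0.1939 mol·L⁻¹; C_S/C_T = 7.58.

7.58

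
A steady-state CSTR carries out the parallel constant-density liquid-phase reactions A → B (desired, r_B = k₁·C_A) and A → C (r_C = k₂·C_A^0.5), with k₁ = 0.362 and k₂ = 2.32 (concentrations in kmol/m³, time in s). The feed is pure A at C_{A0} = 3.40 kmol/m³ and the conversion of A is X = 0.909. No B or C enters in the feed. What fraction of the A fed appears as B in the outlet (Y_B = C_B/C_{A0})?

Exit C_A = C_{A0}(1−X) = 3.40×0.0910 = 0.3094 kmol/m³.
In a CSTR the entire volume is at exit conditions, so r_B = 0.362×0.3094 = 0.1120 and r_C = 2.32×0.3094^0.5 = 1.290.
Fraction of consumed A going to B: r_B/(r_B+r_C) = 0.07986.
C_B = 0.07986·C_{A0}·X = 0.07986×3.40×0.909 = 0.247 kmol/m³; Y_B = C_B/C_{A0} = 0.0726.

0.0726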